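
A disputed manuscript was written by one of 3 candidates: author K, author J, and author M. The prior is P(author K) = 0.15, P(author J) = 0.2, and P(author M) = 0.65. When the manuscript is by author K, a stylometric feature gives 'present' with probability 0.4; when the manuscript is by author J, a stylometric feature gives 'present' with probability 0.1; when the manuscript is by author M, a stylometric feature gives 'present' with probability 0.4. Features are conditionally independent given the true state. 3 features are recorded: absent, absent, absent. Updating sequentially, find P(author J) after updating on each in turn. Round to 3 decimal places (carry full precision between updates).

0.458

After 'absent': normaliser = 0.6·0.1500 + 0.9·0.2000 + 0.6·0.6500; P(author K) ≈ 0.1364, P(author J) ≈ 0.2727, P(author M) ≈ 0.5909
After 'absent': normaliser = 0.6·0.1364 + 0.9·0.2727 + 0.6·0.5909; P(author K) ≈ 0.1200, P(author J) ≈ 0.3600, P(author M) ≈ 0.5200
After 'absent': normaliser = 0.6·0.1200 + 0.9·0.3600 + 0.6·0.5200; P(author K) ≈ 0.1017, P(author J) ≈ 0.4576, P(author M) ≈ 0.4407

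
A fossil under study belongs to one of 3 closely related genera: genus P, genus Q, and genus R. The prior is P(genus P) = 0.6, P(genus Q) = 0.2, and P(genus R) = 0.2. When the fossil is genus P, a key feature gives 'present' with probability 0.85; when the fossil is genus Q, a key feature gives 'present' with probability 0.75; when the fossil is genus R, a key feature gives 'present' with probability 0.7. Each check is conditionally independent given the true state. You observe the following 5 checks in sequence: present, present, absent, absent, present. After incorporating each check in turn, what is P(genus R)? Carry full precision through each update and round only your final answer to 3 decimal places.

Each posterior becomes the prior for the next update.
After 'present': normaliser = 0.85·0.6000 + 0.75·0.2000 + 0.7·0.2000; P(genus P) ≈ 0.6375, P(genus Q) ≈ 0.1875, P(genus R) ≈ 0.1750
After 'present': normaliser = 0.85·0.6375 + 0.75·0.1875 + 0.7·0.1750; P(genus P) ≈ 0.6731, P(genus Q) ≈ 0.1747, P(genus R) ≈ 0.1522
After 'absent': normaliser = 0.15·0.6731 + 0.25·0.1747 + 0.3·0.1522; P(genus P) ≈ 0.5306, P(genus Q) ≈ 0.2295, P(genus R) ≈ 0.2399
After 'absent': normaliser = 0.15·0.5306 + 0.25·0.2295 + 0.3·0.2399; P(genus P) ≈ 0.3809, P(genus Q) ≈ 0.2746, P(genus R) ≈ 0.3445
After 'present': normaliser = 0.85·0.3809 + 0.75·0.2746 + 0.7·0.3445; P(genus P) ≈ 0.4200, P(genus Q) ≈ 0.2672, P(genus R) ≈ 0.3128

0.313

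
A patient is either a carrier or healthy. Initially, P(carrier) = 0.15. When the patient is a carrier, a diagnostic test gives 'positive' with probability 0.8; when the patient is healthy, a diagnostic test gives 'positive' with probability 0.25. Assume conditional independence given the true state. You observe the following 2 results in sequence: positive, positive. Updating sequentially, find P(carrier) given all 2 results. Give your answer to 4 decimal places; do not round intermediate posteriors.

0.6438

After 'positive': P(carrier) = 0.8·0.1500 / (0.8·0.1500 + 0.25·0.8500) ≈ 0.3609
After 'positive': P(carrier) = 0.8·0.3609 / (0.8·0.3609 + 0.25·0.6391) ≈ 0.6438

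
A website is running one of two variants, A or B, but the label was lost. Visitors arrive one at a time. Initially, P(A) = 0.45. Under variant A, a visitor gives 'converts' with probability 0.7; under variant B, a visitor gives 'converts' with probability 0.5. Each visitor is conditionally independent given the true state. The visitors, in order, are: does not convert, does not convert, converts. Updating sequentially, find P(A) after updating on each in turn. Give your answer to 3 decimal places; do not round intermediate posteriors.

Each posterior becomes the prior for the next update.
After 'does not convert': P(A) = 0.3·0.4500 / (0.3·0.4500 + 0.5·0.5500) ≈ 0.3293
After 'does not convert': P(A) = 0.3·0.3293 / (0.3·0.3293 + 0.5·0.6707) ≈ 0.2275
After 'converts': P(A) = 0.7·0.2275 / (0.7·0.2275 + 0.5·0.7725) ≈ 0.2920

0.292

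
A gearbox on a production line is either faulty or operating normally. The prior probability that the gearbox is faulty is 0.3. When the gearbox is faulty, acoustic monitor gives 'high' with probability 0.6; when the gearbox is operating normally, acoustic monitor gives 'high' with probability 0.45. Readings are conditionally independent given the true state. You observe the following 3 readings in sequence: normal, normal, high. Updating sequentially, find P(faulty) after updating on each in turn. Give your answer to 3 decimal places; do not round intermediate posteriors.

Apply Bayes' rule sequentially, carrying P(faulty) forward.
After 'normal': P(faulty) = 0.4·0.3000 / (0.4·0.3000 + 0.55·0.7000) ≈ 0.2376
After 'normal': P(faulty) = 0.4·0.2376 / (0.4·0.2376 + 0.55·0.7624) ≈ 0.1848
After 'high': P(faulty) = 0.6·0.1848 / (0.6·0.1848 + 0.45·0.8152) ≈ 0.2321

0.232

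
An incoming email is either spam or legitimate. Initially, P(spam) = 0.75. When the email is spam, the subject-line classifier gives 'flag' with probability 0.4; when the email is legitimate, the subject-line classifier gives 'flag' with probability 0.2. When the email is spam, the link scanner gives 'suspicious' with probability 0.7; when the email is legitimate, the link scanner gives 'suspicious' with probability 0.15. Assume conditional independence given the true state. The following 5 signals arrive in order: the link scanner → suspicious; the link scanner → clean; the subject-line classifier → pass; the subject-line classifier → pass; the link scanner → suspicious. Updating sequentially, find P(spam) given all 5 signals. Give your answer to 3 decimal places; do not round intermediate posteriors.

After the link scanner='suspicious': P(spam) = 0.7·0.7500 / (0.7·0.7500 + 0.15·0.2500) ≈ 0.9333
After the link scanner='clean': P(spam) = 0.3·0.9333 / (0.3·0.9333 + 0.85·0.0667) ≈ 0.8317
After the subject-line classifier='pass': P(spam) = 0.6·0.8317 / (0.6·0.8317 + 0.8·0.1683) ≈ 0.7875
After the subject-line classifier='pass': P(spam) = 0.6·0.7875 / (0.6·0.7875 + 0.8·0.2125) ≈ 0.7354
After the link scanner='suspicious': P(spam) = 0.7·0.7354 / (0.7·0.7354 + 0.15·0.2646) ≈ 0.9284

0.928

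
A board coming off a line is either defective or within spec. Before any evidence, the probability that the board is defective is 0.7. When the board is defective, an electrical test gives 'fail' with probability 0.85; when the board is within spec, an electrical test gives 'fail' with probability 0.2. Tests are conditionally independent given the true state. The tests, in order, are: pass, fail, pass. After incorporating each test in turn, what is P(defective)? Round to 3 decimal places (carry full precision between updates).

0.259

After 'pass': P(defective) = 0.15·0.7000 / (0.15·0.7000 + 0.8·0.3000) ≈ 0.3043
After 'fail': P(defective) = 0.85·0.3043 / (0.85·0.3043 + 0.2·0.6957) ≈ 0.6503
After 'pass': P(defective) = 0.15·0.6503 / (0.15·0.6503 + 0.8·0.3497) ≈ 0.2585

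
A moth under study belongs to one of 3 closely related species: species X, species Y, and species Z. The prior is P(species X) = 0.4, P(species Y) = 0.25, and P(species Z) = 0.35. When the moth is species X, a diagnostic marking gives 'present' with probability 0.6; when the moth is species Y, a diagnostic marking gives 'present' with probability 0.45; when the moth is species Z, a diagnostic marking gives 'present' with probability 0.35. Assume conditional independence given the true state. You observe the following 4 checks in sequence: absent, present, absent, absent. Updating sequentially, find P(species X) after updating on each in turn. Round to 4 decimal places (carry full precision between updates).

0.2268

Apply Bayes' rule sequentially, carrying P(species X) forward.
After 'absent': normaliser = 0.4·0.4000 + 0.55·0.2500 + 0.65·0.3500; P(species X) ≈ 0.3048, P(species Y) ≈ 0.2619, P(species Z) ≈ 0.4333
After 'present': normaliser = 0.6·0.3048 + 0.45·0.2619 + 0.35·0.4333; P(species X) ≈ 0.4042, P(species Y) ≈ 0.2605, P(species Z) ≈ 0.3353
After 'absent': normaliser = 0.4·0.4042 + 0.55·0.2605 + 0.65·0.3353; P(species X) ≈ 0.3092, P(species Y) ≈ 0.2740, P(species Z) ≈ 0.4168
After 'absent': normaliser = 0.4·0.3092 + 0.55·0.2740 + 0.65·0.4168; P(species X) ≈ 0.2268, P(species Y) ≈ 0.2764, P(species Z) ≈ 0.4968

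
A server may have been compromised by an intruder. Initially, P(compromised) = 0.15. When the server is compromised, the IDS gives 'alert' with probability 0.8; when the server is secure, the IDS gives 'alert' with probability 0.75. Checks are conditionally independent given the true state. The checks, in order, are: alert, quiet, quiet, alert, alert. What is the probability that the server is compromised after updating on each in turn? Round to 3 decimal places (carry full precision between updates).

0.121

After 'alert': P(compromised) = 0.8·0.1500 / (0.8·0.1500 + 0.75·0.8500) ≈ 0.1584
After 'quiet': P(compromised) = 0.2·0.1584 / (0.2·0.1584 + 0.25·0.8416) ≈ 0.1309
After 'quiet': P(compromised) = 0.2·0.1309 / (0.2·0.1309 + 0.25·0.8691) ≈ 0.1075
After 'alert': P(compromised) = 0.8·0.1075 / (0.8·0.1075 + 0.75·0.8925) ≈ 0.1139
After 'alert': P(compromised) = 0.8·0.1139 / (0.8·0.1139 + 0.75·0.8861) ≈ 0.1205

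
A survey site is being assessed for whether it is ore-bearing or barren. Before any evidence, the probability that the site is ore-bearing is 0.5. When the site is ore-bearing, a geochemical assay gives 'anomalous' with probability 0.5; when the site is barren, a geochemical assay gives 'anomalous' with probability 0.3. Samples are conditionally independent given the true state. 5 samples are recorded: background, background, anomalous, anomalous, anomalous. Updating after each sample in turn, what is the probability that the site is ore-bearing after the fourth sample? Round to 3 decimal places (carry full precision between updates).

0.586

After 'background': P(ore) = 0.5·0.5000 / (0.5·0.5000 + 0.7·0.5000) ≈ 0.4167
After 'background': P(ore) = 0.5·0.4167 / (0.5·0.4167 + 0.7·0.5833) ≈ 0.3378
After 'anomalous': P(ore) = 0.5·0.3378 / (0.5·0.3378 + 0.3·0.6622) ≈ 0.4596
After 'anomalous': P(ore) = 0.5·0.4596 / (0.5·0.4596 + 0.3·0.5404) ≈ 0.5863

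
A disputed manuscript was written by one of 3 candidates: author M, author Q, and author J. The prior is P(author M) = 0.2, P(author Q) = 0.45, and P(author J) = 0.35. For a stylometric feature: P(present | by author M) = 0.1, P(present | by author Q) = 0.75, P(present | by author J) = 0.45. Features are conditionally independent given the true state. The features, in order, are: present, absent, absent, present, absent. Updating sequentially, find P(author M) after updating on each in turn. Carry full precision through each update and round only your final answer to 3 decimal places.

0.085

After 'present': normaliser = 0.1·0.2000 + 0.75·0.4500 + 0.45·0.3500; P(author M) ≈ 0.0388, P(author Q) ≈ 0.6553, P(author J) ≈ 0.3058
After 'absent': normaliser = 0.9·0.0388 + 0.25·0.6553 + 0.55·0.3058; P(author M) ≈ 0.0952, P(author Q) ≈ 0.4464, P(author J) ≈ 0.4583
After 'absent': normaliser = 0.9·0.0952 + 0.25·0.4464 + 0.55·0.4583; P(author M) ≈ 0.1907, P(author Q) ≈ 0.2483, P(author J) ≈ 0.5609
After 'present': normaliser = 0.1·0.1907 + 0.75·0.2483 + 0.45·0.5609; P(author M) ≈ 0.0417, P(author Q) ≈ 0.4069, P(author J) ≈ 0.5514
After 'absent': normaliser = 0.9·0.0417 + 0.25·0.4069 + 0.55·0.5514; P(author M) ≈ 0.0847, P(author Q) ≈ 0.2299, P(author J) ≈ 0.6854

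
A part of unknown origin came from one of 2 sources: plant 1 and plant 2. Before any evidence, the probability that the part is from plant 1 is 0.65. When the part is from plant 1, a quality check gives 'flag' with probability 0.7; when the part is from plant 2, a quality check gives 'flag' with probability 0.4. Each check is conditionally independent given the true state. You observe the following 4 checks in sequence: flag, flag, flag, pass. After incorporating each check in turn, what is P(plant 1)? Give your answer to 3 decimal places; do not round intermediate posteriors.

Each posterior becomes the prior for the next update.
After 'flag': P(plant 1) = 0.7·0.6500 / (0.7·0.6500 + 0.4·0.3500) ≈ 0.7647
After 'flag': P(plant 1) = 0.7·0.7647 / (0.7·0.7647 + 0.4·0.2353) ≈ 0.8505
After 'flag': P(plant 1) = 0.7·0.8505 / (0.7·0.8505 + 0.4·0.1495) ≈ 0.9087
After 'pass': P(plant 1) = 0.3·0.9087 / (0.3·0.9087 + 0.6·0.0913) ≈ 0.8327

0.833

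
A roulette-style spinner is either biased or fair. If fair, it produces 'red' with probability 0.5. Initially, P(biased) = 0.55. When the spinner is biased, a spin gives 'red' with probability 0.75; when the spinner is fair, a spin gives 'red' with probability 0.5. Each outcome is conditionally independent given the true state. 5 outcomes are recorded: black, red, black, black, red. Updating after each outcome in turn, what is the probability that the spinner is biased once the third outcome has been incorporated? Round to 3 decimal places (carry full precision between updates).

After 'black': P(biased) = 0.25·0.5500 / (0.25·0.5500 + 0.5·0.4500) ≈ 0.3793
After 'red': P(biased) = 0.75·0.3793 / (0.75·0.3793 + 0.5·0.6207) ≈ 0.4783
After 'black': P(biased) = 0.25·0.4783 / (0.25·0.4783 + 0.5·0.5217) ≈ 0.3143

0.314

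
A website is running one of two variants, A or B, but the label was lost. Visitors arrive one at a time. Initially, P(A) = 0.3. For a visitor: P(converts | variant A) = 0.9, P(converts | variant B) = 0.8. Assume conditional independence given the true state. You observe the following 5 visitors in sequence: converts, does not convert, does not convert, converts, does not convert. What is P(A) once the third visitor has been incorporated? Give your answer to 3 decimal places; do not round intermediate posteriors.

0.108

After 'converts': P(A) = 0.9·0.3000 / (0.9·0.3000 + 0.8·0.7000) ≈ 0.3253
After 'does not convert': P(A) = 0.1·0.3253 / (0.1·0.3253 + 0.2·0.6747) ≈ 0.1942
After 'does not convert': P(A) = 0.1·0.1942 / (0.1·0.1942 + 0.2·0.8058) ≈ 0.1076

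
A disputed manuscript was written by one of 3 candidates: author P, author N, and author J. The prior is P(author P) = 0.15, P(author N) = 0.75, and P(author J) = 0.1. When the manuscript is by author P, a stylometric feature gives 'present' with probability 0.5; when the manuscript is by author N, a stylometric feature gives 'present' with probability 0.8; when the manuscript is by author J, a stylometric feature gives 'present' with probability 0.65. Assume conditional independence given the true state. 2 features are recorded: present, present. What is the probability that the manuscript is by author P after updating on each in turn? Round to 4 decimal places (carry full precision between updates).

After 'present': normaliser = 0.5·0.1500 + 0.8·0.7500 + 0.65·0.1000; P(author P) ≈ 0.1014, P(author N) ≈ 0.8108, P(author J) ≈ 0.0878
After 'present': normaliser = 0.5·0.1014 + 0.8·0.8108 + 0.65·0.0878; P(author P) ≈ 0.0670, P(author N) ≈ 0.8575, P(author J) ≈ 0.0755

0.0670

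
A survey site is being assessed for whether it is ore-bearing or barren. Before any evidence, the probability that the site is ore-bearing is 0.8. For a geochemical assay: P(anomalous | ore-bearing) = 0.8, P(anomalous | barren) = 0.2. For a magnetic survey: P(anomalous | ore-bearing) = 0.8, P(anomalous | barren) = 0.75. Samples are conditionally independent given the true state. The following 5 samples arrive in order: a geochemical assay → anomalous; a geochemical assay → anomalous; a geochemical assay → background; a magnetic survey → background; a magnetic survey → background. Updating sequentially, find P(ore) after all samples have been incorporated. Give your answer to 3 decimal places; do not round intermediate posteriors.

0.911

After a geochemical assay='anomalous': P(ore) = 0.8·0.8000 / (0.8·0.8000 + 0.2·0.2000) ≈ 0.9412
After a geochemical assay='anomalous': P(ore) = 0.8·0.9412 / (0.8·0.9412 + 0.2·0.0588) ≈ 0.9846
After a geochemical assay='background': P(ore) = 0.2·0.9846 / (0.2·0.9846 + 0.8·0.0154) ≈ 0.9412
After a magnetic survey='background': P(ore) = 0.2·0.9412 / (0.2·0.9412 + 0.25·0.0588) ≈ 0.9275
After a magnetic survey='background': P(ore) = 0.2·0.9275 / (0.2·0.9275 + 0.25·0.0725) ≈ 0.9110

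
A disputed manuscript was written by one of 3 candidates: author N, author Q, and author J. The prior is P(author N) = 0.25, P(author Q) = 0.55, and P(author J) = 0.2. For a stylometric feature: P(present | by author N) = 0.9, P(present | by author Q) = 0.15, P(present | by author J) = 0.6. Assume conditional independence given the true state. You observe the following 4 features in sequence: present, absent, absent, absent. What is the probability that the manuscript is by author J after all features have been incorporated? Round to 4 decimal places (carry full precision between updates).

0.1311

After 'present': normaliser = 0.9·0.2500 + 0.15·0.5500 + 0.6·0.2000; P(author N) ≈ 0.5263, P(author Q) ≈ 0.1930, P(author J) ≈ 0.2807
After 'absent': normaliser = 0.1·0.5263 + 0.85·0.1930 + 0.4·0.2807; P(author N) ≈ 0.1600, P(author Q) ≈ 0.4987, P(author J) ≈ 0.3413
After 'absent': normaliser = 0.1·0.1600 + 0.85·0.4987 + 0.4·0.3413; P(author N) ≈ 0.0278, P(author Q) ≈ 0.7354, P(author J) ≈ 0.2369
After 'absent': normaliser = 0.1·0.0278 + 0.85·0.7354 + 0.4·0.2369; P(author N) ≈ 0.0038, P(author Q) ≈ 0.8650, P(author J) ≈ 0.1311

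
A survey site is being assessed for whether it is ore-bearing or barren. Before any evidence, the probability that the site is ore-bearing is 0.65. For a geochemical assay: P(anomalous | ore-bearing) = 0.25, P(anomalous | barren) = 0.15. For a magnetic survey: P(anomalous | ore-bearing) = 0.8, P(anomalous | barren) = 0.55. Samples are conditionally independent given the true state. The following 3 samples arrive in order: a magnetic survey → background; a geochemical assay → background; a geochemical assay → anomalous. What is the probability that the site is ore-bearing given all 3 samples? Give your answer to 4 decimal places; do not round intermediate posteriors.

0.5483

After a magnetic survey='background': P(ore) = 0.2·0.6500 / (0.2·0.6500 + 0.45·0.3500) ≈ 0.4522
After a geochemical assay='background': P(ore) = 0.75·0.4522 / (0.75·0.4522 + 0.85·0.5478) ≈ 0.4214
After a geochemical assay='anomalous': P(ore) = 0.25·0.4214 / (0.25·0.4214 + 0.15·0.5786) ≈ 0.5483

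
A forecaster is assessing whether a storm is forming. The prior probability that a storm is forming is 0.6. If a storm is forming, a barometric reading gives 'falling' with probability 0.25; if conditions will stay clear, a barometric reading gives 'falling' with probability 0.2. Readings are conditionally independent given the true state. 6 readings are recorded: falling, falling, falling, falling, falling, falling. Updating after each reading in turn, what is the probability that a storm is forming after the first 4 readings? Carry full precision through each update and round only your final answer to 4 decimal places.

After 'falling': P(storm) = 0.25·0.6000 / (0.25·0.6000 + 0.2·0.4000) ≈ 0.6522
After 'falling': P(storm) = 0.25·0.6522 / (0.25·0.6522 + 0.2·0.3478) ≈ 0.7009
After 'falling': P(storm) = 0.25·0.7009 / (0.25·0.7009 + 0.2·0.2991) ≈ 0.7455
After 'falling': P(storm) = 0.25·0.7455 / (0.25·0.7455 + 0.2·0.2545) ≈ 0.7855

0.7855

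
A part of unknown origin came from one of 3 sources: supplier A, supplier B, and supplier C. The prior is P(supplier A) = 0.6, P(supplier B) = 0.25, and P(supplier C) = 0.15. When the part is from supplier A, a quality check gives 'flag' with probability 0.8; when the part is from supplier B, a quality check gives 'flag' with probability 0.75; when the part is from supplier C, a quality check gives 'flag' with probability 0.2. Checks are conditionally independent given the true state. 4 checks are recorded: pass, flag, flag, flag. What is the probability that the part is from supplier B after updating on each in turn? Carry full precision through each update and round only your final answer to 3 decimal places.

0.297

After 'pass': normaliser = 0.2·0.6000 + 0.25·0.2500 + 0.8·0.1500; P(supplier A) ≈ 0.3967, P(supplier B) ≈ 0.2066, P(supplier C) ≈ 0.3967
After 'flag': normaliser = 0.8·0.3967 + 0.75·0.2066 + 0.2·0.3967; P(supplier A) ≈ 0.5753, P(supplier B) ≈ 0.2809, P(supplier C) ≈ 0.1438
After 'flag': normaliser = 0.8·0.5753 + 0.75·0.2809 + 0.2·0.1438; P(supplier A) ≈ 0.6578, P(supplier B) ≈ 0.3011, P(supplier C) ≈ 0.0411
After 'flag': normaliser = 0.8·0.6578 + 0.75·0.3011 + 0.2·0.0411; P(supplier A) ≈ 0.6921, P(supplier B) ≈ 0.2970, P(supplier C) ≈ 0.0108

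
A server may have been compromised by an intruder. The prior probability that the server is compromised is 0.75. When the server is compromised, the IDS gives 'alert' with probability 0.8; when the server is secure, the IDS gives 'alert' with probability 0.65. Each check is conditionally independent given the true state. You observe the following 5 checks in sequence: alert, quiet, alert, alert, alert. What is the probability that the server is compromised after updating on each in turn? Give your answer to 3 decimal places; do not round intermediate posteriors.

Apply Bayes' rule sequentially, carrying P(compromised) forward.
After 'alert': P(compromised) = 0.8·0.7500 / (0.8·0.7500 + 0.65·0.2500) ≈ 0.7869
After 'quiet': P(compromised) = 0.2·0.7869 / (0.2·0.7869 + 0.35·0.2131) ≈ 0.6784
After 'alert': P(compromised) = 0.8·0.6784 / (0.8·0.6784 + 0.65·0.3216) ≈ 0.7220
After 'alert': P(compromised) = 0.8·0.7220 / (0.8·0.7220 + 0.65·0.2780) ≈ 0.7617
After 'alert': P(compromised) = 0.8·0.7617 / (0.8·0.7617 + 0.65·0.2383) ≈ 0.7973

0.797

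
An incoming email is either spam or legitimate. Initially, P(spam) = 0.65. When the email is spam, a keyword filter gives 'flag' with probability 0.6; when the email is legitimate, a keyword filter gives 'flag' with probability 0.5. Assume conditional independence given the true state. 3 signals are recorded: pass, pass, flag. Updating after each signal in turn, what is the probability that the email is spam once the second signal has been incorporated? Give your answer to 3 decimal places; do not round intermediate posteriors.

0.543

After 'pass': P(spam) = 0.4·0.6500 / (0.4·0.6500 + 0.5·0.3500) ≈ 0.5977
After 'pass': P(spam) = 0.4·0.5977 / (0.4·0.5977 + 0.5·0.4023) ≈ 0.5431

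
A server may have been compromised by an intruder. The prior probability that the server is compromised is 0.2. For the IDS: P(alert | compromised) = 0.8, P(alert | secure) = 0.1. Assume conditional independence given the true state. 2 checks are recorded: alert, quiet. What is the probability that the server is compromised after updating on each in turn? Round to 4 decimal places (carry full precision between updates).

0.3077

After 'alert': P(compromised) = 0.8·0.2000 / (0.8·0.2000 + 0.1·0.8000) ≈ 0.6667
After 'quiet': P(compromised) = 0.2·0.6667 / (0.2·0.6667 + 0.9·0.3333) ≈ 0.3077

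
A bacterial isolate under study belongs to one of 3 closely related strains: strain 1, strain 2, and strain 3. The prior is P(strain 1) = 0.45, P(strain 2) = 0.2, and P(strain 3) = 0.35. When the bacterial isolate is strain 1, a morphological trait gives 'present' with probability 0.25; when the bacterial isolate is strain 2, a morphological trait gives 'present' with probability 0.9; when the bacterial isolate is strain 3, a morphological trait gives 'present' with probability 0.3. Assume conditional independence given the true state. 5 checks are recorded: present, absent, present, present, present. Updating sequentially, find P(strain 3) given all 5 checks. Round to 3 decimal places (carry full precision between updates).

0.121

After 'present': normaliser = 0.25·0.4500 + 0.9·0.2000 + 0.3·0.3500; P(strain 1) ≈ 0.2830, P(strain 2) ≈ 0.4528, P(strain 3) ≈ 0.2642
After 'absent': normaliser = 0.75·0.2830 + 0.1·0.4528 + 0.7·0.2642; P(strain 1) ≈ 0.4797, P(strain 2) ≈ 0.1023, P(strain 3) ≈ 0.4179
After 'present': normaliser = 0.25·0.4797 + 0.9·0.1023 + 0.3·0.4179; P(strain 1) ≈ 0.3555, P(strain 2) ≈ 0.2730, P(strain 3) ≈ 0.3716
After 'present': normaliser = 0.25·0.3555 + 0.9·0.2730 + 0.3·0.3716; P(strain 1) ≈ 0.1992, P(strain 2) ≈ 0.5508, P(strain 3) ≈ 0.2499
After 'present': normaliser = 0.25·0.1992 + 0.9·0.5508 + 0.3·0.2499; P(strain 1) ≈ 0.0803, P(strain 2) ≈ 0.7989, P(strain 3) ≈ 0.1208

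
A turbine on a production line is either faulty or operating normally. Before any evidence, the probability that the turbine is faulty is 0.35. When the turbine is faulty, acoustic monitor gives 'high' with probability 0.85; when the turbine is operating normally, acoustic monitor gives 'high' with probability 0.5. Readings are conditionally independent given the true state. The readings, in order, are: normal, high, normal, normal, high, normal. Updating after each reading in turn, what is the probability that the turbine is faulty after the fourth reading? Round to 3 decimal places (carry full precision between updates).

0.024

After 'normal': P(faulty) = 0.15·0.3500 / (0.15·0.3500 + 0.5·0.6500) ≈ 0.1391
After 'high': P(faulty) = 0.85·0.1391 / (0.85·0.1391 + 0.5·0.8609) ≈ 0.2154
After 'normal': P(faulty) = 0.15·0.2154 / (0.15·0.2154 + 0.5·0.7846) ≈ 0.0761
After 'normal': P(faulty) = 0.15·0.0761 / (0.15·0.0761 + 0.5·0.9239) ≈ 0.0241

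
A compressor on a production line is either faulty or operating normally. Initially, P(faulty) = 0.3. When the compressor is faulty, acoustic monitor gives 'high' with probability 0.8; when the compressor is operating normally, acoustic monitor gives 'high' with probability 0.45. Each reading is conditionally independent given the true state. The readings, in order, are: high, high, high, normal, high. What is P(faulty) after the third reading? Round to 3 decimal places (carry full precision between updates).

0.707

After 'high': P(faulty) = 0.8·0.3000 / (0.8·0.3000 + 0.45·0.7000) ≈ 0.4324
After 'high': P(faulty) = 0.8·0.4324 / (0.8·0.4324 + 0.45·0.5676) ≈ 0.5753
After 'high': P(faulty) = 0.8·0.5753 / (0.8·0.5753 + 0.45·0.4247) ≈ 0.7066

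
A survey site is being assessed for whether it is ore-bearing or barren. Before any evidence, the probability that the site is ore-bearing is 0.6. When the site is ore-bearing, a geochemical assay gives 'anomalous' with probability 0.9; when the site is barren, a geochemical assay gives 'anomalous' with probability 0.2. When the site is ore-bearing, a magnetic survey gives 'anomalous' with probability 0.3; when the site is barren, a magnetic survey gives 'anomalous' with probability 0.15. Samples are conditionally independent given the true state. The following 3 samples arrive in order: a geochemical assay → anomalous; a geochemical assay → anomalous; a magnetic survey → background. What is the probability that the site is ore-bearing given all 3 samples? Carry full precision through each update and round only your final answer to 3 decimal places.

Apply Bayes' rule sequentially, carrying P(ore) forward.
After a geochemical assay='anomalous': P(ore) = 0.9·0.6000 / (0.9·0.6000 + 0.2·0.4000) ≈ 0.8710
After a geochemical assay='anomalous': P(ore) = 0.9·0.8710 / (0.9·0.8710 + 0.2·0.1290) ≈ 0.9681
After a magnetic survey='background': P(ore) = 0.7·0.9681 / (0.7·0.9681 + 0.85·0.0319) ≈ 0.9616

0.962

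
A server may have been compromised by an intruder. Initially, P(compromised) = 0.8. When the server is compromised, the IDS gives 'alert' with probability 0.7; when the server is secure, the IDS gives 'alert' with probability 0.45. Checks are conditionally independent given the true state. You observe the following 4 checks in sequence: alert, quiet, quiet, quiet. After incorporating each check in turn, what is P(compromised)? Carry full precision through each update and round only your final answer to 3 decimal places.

0.502

After 'alert': P(compromised) = 0.7·0.8000 / (0.7·0.8000 + 0.45·0.2000) ≈ 0.8615
After 'quiet': P(compromised) = 0.3·0.8615 / (0.3·0.8615 + 0.55·0.1385) ≈ 0.7724
After 'quiet': P(compromised) = 0.3·0.7724 / (0.3·0.7724 + 0.55·0.2276) ≈ 0.6493
After 'quiet': P(compromised) = 0.3·0.6493 / (0.3·0.6493 + 0.55·0.3507) ≈ 0.5024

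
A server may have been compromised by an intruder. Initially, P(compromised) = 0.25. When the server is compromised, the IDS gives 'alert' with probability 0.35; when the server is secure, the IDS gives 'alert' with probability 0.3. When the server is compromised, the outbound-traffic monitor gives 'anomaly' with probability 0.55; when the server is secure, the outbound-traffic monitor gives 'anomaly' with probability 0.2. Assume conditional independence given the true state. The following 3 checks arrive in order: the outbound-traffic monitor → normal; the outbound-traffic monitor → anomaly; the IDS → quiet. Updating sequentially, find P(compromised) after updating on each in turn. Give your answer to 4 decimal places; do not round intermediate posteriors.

After the outbound-traffic monitor='normal': P(compromised) = 0.45·0.2500 / (0.45·0.2500 + 0.8·0.7500) ≈ 0.1579
After the outbound-traffic monitor='anomaly': P(compromised) = 0.55·0.1579 / (0.55·0.1579 + 0.2·0.8421) ≈ 0.3402
After the IDS='quiet': P(compromised) = 0.65·0.3402 / (0.65·0.3402 + 0.7·0.6598) ≈ 0.3238

0.3238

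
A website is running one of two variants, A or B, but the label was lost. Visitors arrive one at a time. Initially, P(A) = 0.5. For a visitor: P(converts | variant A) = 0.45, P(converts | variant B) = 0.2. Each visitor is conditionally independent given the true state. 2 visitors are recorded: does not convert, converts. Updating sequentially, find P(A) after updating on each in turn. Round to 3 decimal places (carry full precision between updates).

0.607

After 'does not convert': P(A) = 0.55·0.5000 / (0.55·0.5000 + 0.8·0.5000) ≈ 0.4074
After 'converts': P(A) = 0.45·0.4074 / (0.45·0.4074 + 0.2·0.5926) ≈ 0.6074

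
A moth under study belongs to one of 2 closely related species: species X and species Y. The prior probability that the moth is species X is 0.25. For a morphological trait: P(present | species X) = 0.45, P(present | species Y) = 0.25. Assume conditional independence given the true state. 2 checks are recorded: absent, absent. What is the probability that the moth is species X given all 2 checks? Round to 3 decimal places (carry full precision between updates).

After 'absent': P(species X) = 0.55·0.2500 / (0.55·0.2500 + 0.75·0.7500) ≈ 0.1964
After 'absent': P(species X) = 0.55·0.1964 / (0.55·0.1964 + 0.75·0.8036) ≈ 0.1520

0.152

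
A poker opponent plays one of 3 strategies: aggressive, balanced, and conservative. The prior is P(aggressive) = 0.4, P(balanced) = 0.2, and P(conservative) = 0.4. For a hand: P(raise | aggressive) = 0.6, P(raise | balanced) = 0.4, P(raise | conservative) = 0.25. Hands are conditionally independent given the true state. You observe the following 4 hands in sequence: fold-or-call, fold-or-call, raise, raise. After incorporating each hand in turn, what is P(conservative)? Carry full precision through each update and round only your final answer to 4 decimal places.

0.2892

Apply Bayes' rule sequentially, carrying P(conservative) forward.
After 'fold-or-call': normaliser = 0.4·0.4000 + 0.6·0.2000 + 0.75·0.4000; P(aggressive) ≈ 0.2759, P(balanced) ≈ 0.2069, P(conservative) ≈ 0.5172
After 'fold-or-call': normaliser = 0.4·0.2759 + 0.6·0.2069 + 0.75·0.5172; P(aggressive) ≈ 0.1773, P(balanced) ≈ 0.1994, P(conservative) ≈ 0.6233
After 'raise': normaliser = 0.6·0.1773 + 0.4·0.1994 + 0.25·0.6233; P(aggressive) ≈ 0.3111, P(balanced) ≈ 0.2333, P(conservative) ≈ 0.4557
After 'raise': normaliser = 0.6·0.3111 + 0.4·0.2333 + 0.25·0.4557; P(aggressive) ≈ 0.4739, P(balanced) ≈ 0.2369, P(conservative) ≈ 0.2892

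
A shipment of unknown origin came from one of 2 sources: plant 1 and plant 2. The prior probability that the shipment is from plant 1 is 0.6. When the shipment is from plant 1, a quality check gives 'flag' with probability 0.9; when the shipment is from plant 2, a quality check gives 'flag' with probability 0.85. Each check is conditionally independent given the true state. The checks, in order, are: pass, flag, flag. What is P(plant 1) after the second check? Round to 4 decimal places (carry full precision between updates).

After 'pass': P(plant 1) = 0.1·0.6000 / (0.1·0.6000 + 0.15·0.4000) ≈ 0.5000
After 'flag': P(plant 1) = 0.9·0.5000 / (0.9·0.5000 + 0.85·0.5000) ≈ 0.5143

0.5143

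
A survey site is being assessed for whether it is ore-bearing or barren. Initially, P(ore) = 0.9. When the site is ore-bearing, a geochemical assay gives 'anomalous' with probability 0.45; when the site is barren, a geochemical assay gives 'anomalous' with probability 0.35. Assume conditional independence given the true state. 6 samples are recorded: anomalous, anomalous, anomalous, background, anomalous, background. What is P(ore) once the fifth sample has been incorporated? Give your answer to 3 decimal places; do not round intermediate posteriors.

After 'anomalous': P(ore) = 0.45·0.9000 / (0.45·0.9000 + 0.35·0.1000) ≈ 0.9205
After 'anomalous': P(ore) = 0.45·0.9205 / (0.45·0.9205 + 0.35·0.0795) ≈ 0.9370
After 'anomalous': P(ore) = 0.45·0.9370 / (0.45·0.9370 + 0.35·0.0630) ≈ 0.9503
After 'background': P(ore) = 0.55·0.9503 / (0.55·0.9503 + 0.65·0.0497) ≈ 0.9418
After 'anomalous': P(ore) = 0.45·0.9418 / (0.45·0.9418 + 0.35·0.0582) ≈ 0.9541

0.954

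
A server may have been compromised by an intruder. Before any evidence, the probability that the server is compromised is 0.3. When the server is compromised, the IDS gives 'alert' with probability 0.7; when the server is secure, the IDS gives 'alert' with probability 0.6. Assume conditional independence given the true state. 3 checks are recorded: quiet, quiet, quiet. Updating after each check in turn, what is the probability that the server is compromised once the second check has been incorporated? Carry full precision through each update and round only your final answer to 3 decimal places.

0.194

After 'quiet': P(compromised) = 0.3·0.3000 / (0.3·0.3000 + 0.4·0.7000) ≈ 0.2432
After 'quiet': P(compromised) = 0.3·0.2432 / (0.3·0.2432 + 0.4·0.7568) ≈ 0.1942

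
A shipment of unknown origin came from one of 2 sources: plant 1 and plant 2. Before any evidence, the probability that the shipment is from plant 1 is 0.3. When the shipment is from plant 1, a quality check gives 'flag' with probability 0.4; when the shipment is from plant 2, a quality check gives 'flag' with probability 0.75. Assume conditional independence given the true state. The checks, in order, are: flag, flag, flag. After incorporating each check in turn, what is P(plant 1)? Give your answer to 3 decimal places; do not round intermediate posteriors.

After 'flag': P(plant 1) = 0.4·0.3000 / (0.4·0.3000 + 0.75·0.7000) ≈ 0.1860
After 'flag': P(plant 1) = 0.4·0.1860 / (0.4·0.1860 + 0.75·0.8140) ≈ 0.1087
After 'flag': P(plant 1) = 0.4·0.1087 / (0.4·0.1087 + 0.75·0.8913) ≈ 0.0610

0.061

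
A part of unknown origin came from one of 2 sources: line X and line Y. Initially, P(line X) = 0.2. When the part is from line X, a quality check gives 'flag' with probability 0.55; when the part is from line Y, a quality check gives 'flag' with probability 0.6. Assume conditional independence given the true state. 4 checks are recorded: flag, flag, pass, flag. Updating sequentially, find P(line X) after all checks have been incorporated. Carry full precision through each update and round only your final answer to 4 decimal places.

0.1781

After 'flag': P(line X) = 0.55·0.2000 / (0.55·0.2000 + 0.6·0.8000) ≈ 0.1864
After 'flag': P(line X) = 0.55·0.1864 / (0.55·0.1864 + 0.6·0.8136) ≈ 0.1736
After 'pass': P(line X) = 0.45·0.1736 / (0.45·0.1736 + 0.4·0.8264) ≈ 0.1912
After 'flag': P(line X) = 0.55·0.1912 / (0.55·0.1912 + 0.6·0.8088) ≈ 0.1781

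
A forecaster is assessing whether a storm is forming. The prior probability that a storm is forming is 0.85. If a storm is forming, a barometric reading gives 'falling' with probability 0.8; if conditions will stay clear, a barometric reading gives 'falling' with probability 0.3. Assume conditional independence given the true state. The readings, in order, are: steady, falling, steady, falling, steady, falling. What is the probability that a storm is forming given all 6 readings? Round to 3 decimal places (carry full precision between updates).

After 'steady': P(storm) = 0.2·0.8500 / (0.2·0.8500 + 0.7·0.1500) ≈ 0.6182
After 'falling': P(storm) = 0.8·0.6182 / (0.8·0.6182 + 0.3·0.3818) ≈ 0.8119
After 'steady': P(storm) = 0.2·0.8119 / (0.2·0.8119 + 0.7·0.1881) ≈ 0.5523
After 'falling': P(storm) = 0.8·0.5523 / (0.8·0.5523 + 0.3·0.4477) ≈ 0.7669
After 'steady': P(storm) = 0.2·0.7669 / (0.2·0.7669 + 0.7·0.2331) ≈ 0.4845
After 'falling': P(storm) = 0.8·0.4845 / (0.8·0.4845 + 0.3·0.5155) ≈ 0.7148

0.715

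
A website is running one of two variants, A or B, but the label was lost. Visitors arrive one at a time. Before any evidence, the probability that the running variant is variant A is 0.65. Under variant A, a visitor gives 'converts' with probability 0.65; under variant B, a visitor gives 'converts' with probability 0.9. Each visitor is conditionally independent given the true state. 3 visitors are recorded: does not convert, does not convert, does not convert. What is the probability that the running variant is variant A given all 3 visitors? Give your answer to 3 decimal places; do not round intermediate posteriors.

0.988

After 'does not convert': P(A) = 0.35·0.6500 / (0.35·0.6500 + 0.1·0.3500) ≈ 0.8667
After 'does not convert': P(A) = 0.35·0.8667 / (0.35·0.8667 + 0.1·0.1333) ≈ 0.9579
After 'does not convert': P(A) = 0.35·0.9579 / (0.35·0.9579 + 0.1·0.0421) ≈ 0.9876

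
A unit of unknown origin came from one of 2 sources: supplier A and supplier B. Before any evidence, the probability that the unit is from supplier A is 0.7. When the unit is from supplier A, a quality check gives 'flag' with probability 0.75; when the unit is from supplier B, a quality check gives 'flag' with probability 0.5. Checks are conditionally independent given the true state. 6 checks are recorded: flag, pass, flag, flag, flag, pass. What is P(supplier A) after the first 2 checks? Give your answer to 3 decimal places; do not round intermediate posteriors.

0.636

After 'flag': P(supplier A) = 0.75·0.7000 / (0.75·0.7000 + 0.5·0.3000) ≈ 0.7778
After 'pass': P(supplier A) = 0.25·0.7778 / (0.25·0.7778 + 0.5·0.2222) ≈ 0.6364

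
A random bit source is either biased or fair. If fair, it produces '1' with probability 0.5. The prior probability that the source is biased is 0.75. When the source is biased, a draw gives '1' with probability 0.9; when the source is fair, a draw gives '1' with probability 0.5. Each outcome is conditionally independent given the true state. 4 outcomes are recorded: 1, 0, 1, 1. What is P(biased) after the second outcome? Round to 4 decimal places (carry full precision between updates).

After '1': P(biased) = 0.9·0.7500 / (0.9·0.7500 + 0.5·0.2500) ≈ 0.8438
After '0': P(biased) = 0.1·0.8438 / (0.1·0.8438 + 0.5·0.1562) ≈ 0.5192

0.5192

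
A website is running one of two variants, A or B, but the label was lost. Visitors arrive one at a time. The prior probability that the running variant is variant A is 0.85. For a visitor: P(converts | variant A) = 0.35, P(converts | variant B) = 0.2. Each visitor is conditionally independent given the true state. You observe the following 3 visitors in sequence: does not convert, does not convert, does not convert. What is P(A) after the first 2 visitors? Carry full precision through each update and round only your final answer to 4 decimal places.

After 'does not convert': P(A) = 0.65·0.8500 / (0.65·0.8500 + 0.8·0.1500) ≈ 0.8216
After 'does not convert': P(A) = 0.65·0.8216 / (0.65·0.8216 + 0.8·0.1784) ≈ 0.7891

0.7891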